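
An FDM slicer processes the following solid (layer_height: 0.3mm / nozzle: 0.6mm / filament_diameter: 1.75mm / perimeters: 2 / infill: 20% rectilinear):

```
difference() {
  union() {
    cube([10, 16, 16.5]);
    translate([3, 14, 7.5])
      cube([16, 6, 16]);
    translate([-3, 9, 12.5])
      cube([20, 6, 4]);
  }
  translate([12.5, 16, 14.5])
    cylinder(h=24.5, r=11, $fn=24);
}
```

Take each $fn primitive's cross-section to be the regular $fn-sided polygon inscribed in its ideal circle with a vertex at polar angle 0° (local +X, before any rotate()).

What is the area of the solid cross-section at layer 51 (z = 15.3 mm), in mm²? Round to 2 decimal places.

At z = 15.3 mm: the cube is present — its section is the full 10×16 rectangle (area 160.00 mm²); the cube at (3, 14) is present — its section is the full 16×6 rectangle (area 96.00 mm²); the cube at (-3, 9) (footprint 20×6) is included at this height (area 120.00 mm²); Merging all regions: the regions partially overlap — summed areas 376.00 mm² minus the doubly-counted overlap 81.00 mm² gives 295.00 mm² — area = 295.00 mm²; the cylinder at (12.5, 16): section is a regular 24-gon, circumradius r=11 (area = (24/2)·11.000²·sin(360°/24) = 375.81 mm²); After the difference (first − rest): starting from that combined region (295.00 mm²), the r=11 cylinder at (12.5, 16) partially overlaps it — only the 183.86 mm² overlap (of its 375.81 mm²) is removed, clipping the outline — area = 111.14 mm². Overall, the cross-section is a single solid region. Net area = 111.14 mm².

111.14 mm²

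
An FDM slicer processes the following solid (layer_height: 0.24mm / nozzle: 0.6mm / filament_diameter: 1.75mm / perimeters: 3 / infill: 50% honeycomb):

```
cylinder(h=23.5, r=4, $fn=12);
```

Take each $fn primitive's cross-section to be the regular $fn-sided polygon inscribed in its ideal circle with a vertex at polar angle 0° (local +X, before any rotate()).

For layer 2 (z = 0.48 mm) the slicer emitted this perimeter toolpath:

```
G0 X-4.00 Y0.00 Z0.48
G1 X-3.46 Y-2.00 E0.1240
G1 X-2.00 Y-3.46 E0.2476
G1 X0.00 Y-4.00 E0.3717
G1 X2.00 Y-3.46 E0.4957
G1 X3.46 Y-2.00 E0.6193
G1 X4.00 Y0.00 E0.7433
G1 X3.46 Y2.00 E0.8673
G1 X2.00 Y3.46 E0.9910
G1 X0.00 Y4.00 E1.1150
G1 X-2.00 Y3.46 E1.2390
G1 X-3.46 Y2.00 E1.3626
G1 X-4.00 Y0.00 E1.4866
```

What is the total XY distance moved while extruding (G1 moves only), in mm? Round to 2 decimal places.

Sum the Euclidean lengths of each G1 segment: total = 24.83 mm.

24.83 mm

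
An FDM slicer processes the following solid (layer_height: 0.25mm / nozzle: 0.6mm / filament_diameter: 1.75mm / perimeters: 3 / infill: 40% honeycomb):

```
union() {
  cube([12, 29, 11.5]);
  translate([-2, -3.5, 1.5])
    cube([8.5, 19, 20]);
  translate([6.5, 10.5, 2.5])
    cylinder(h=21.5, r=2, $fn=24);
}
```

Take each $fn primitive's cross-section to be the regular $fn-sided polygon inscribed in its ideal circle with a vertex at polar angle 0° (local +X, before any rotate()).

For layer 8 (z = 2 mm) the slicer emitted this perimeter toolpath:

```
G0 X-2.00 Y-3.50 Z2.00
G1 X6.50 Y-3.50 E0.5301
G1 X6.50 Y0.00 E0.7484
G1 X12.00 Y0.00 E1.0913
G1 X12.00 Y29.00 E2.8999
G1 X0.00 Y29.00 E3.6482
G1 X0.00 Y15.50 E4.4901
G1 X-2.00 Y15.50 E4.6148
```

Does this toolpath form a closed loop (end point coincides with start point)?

Start point (G0): (-2.00, -3.50). End point (last G1): the path does not return to the start — open.

no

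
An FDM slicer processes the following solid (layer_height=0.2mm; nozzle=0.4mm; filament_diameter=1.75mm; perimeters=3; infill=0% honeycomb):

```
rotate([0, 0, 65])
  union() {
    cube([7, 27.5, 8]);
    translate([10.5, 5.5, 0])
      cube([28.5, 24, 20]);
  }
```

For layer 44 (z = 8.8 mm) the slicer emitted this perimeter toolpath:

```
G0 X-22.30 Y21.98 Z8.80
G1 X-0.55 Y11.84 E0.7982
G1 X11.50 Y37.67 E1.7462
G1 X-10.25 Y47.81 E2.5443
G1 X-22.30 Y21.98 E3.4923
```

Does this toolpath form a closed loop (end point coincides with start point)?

yes

Start point (G0): (-22.30, 21.98). End point (last G1): the path returns to the start — closed.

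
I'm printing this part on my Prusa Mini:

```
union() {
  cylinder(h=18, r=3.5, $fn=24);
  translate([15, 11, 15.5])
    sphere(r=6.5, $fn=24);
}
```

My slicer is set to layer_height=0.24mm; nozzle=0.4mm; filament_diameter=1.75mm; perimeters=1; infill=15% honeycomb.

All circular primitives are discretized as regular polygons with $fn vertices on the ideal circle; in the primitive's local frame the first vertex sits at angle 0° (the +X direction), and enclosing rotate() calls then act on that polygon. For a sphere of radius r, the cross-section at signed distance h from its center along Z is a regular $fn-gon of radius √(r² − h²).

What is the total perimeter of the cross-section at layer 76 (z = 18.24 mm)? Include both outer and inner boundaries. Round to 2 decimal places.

36.93 mm

At z = 18.24 mm: the cylinder is not intersected at this z (z outside [0, 18]); the r=6.5 sphere at (15, 11) slices to a regular 24-gon of circumradius 5.894 (√(r²−h²) with h=2.74 from center) (perimeter = 2·24·5.894·sin(180°/24) = 36.93 mm); Combining (union): only the r=6.5 sphere at (15, 11) is present, so the union is just that shape — boundary = 36.93 mm. Overall, the cross-section is a single solid region. Total boundary length (outer) = 36.93 mm.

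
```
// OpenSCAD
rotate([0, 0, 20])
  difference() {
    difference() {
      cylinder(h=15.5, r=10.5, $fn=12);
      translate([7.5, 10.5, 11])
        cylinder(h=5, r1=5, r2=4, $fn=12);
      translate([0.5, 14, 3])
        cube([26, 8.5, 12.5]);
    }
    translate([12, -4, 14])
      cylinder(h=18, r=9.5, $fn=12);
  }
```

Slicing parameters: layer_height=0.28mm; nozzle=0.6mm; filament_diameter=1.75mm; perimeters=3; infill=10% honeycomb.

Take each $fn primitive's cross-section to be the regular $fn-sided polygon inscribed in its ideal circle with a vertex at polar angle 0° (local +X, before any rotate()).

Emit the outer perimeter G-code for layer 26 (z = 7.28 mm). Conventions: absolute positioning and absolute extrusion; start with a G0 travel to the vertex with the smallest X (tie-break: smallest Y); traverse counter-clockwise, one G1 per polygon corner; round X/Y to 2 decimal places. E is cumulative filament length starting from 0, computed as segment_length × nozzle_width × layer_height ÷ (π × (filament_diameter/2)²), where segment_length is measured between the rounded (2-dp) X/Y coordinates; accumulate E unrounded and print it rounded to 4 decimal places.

G0 X-10.34 Y1.82 Z7.28
G1 X-9.87 Y-3.59 E0.3793
G1 X-6.75 Y-8.04 E0.7589
G1 X-1.82 Y-10.34 E1.1389
G1 X3.59 Y-9.87 E1.5182
G1 X8.04 Y-6.75 E1.8978
G1 X10.34 Y-1.82 E2.2777
G1 X9.87 Y3.59 E2.6570
G1 X6.75 Y8.04 E3.0366
G1 X1.82 Y10.34 E3.4166
G1 X-3.59 Y9.87 E3.7959
G1 X-8.04 Y6.75 E4.1755
G1 X-10.34 Y1.82 E4.5555

At z = 7.28 mm: the r=10.5 cylinder contributes a regular 12-gon of circumradius 10.5; the cone at (7.5, 10.5) does not reach this height (z outside [11, 16]); the 26×8.5 cube at (0.5, 14) contributes its full rectangle; Subtracting the remaining from the first: starting from the r=10.5 cylinder, the 26×8.5 cube at (0.5, 14) misses the remaining region (no effect) — 1 connected region; the cylinder at (12, -4) is absent (z outside [14, 32]); After the difference (first − rest): none of the subtracted shapes is present at this height, so the result so far is unchanged — 1 connected region; (whole slice rotated 20° about Z — lengths, areas and connectivity unchanged). The outline is a single polygon with 12 vertices. Extrusion per mm of travel: 0.6 × 0.28 / (π × 0.875²) = 0.069846. Accumulating E over each segment gives final E = 4.5555.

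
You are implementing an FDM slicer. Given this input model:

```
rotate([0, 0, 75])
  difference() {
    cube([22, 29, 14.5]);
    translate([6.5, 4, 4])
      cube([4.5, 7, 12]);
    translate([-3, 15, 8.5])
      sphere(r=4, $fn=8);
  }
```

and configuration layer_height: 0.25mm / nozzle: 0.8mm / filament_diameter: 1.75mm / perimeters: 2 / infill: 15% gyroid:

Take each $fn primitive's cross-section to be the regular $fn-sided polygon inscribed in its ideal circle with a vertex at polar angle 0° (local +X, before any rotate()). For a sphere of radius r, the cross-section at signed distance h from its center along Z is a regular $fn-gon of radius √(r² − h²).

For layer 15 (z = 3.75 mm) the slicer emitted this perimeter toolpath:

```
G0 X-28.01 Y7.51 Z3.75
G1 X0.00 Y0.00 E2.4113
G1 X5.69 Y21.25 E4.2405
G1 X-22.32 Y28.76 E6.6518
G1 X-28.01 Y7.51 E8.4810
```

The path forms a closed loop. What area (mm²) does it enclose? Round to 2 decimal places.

Apply the shoelace formula to the sequence of (X, Y) vertices; enclosed area = 637.94 mm².

637.94 mm²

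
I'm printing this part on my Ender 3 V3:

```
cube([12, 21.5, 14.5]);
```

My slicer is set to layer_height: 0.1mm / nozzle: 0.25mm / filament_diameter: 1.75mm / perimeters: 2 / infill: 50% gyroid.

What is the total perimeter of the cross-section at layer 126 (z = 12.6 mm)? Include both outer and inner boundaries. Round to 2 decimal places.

At z = 12.6 mm: the cube (footprint 12×21.5) is included at this height (perimeter 67.00 mm). Overall, the cross-section is a single solid region. Total boundary length (outer) = 67.00 mm.

67.00 mm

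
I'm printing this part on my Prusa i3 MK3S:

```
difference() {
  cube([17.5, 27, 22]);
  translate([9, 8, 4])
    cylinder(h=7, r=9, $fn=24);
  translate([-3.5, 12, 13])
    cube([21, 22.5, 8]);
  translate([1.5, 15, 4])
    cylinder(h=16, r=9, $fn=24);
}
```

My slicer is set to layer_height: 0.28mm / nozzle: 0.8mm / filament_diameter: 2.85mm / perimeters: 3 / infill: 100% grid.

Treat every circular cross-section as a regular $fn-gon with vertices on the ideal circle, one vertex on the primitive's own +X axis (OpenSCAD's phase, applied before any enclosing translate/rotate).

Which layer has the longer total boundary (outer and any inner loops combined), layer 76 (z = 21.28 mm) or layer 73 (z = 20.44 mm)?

Layer 76 (z = 21.28): the cube (footprint 17.5×27) is included at this height (perimeter 89.00 mm); the cylinder at (9, 8) is not intersected at this z (z outside [4, 11]); the cube at (-3.5, 12) is absent (z outside [13, 21]); the cylinder at (1.5, 15) does not reach this height (z outside [4, 20]); Taking the first minus the rest: none of the subtracted shapes is present at this height, so the 17.5×27 cube is unchanged — boundary = 89.00 mm. So its perimeter = 89.00 mm. Layer 73 (z = 20.44): the cube (footprint 17.5×27) is included at this height (perimeter 89.00 mm); the cylinder at (9, 8) does not reach this height (z outside [4, 11]); the cube at (-3.5, 12) is present — its section is the full 21×22.5 rectangle (perimeter 87.00 mm); the cylinder at (1.5, 15) is absent (z outside [4, 20]); After the difference (first − rest): starting from the 17.5×27 cube, the 21×22.5 cube at (-3.5, 12) partially overlaps it — only the 262.50 mm² overlap (of its 472.50 mm²) is removed, clipping the outline — boundary = 59.00 mm. So its perimeter = 59.00 mm. Layer 76 is larger (89.00 vs 59.00 mm).

layer 76 (z = 21.28 mm)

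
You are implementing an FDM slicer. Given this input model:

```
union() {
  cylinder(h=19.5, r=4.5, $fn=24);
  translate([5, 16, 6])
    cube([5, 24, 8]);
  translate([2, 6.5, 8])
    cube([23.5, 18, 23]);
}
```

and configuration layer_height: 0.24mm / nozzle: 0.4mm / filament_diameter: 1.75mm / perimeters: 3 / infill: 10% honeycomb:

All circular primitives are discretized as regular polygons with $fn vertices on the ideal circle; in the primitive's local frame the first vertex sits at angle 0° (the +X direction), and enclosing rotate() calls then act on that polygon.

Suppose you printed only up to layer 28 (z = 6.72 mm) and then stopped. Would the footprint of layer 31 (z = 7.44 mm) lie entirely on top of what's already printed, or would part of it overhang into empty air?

entirely on top

Compare the two slices. At z = 6.72: the r=4.5 cylinder contributes a regular 24-gon of circumradius 4.5 (area = (24/2)·4.500²·sin(360°/24) = 62.89 mm²); the cube at (5, 16) (footprint 5×24) is included at this height (area 120.00 mm²); the cube at (2, 6.5) is not intersected at this z (z outside [8, 31]); Taking the union: the 2 present regions are separate (no shared area or edge), so areas and boundary lengths simply add and each stays a separate island — area = 182.89 mm². At z = 7.44: the cylinder: section is a regular 24-gon, circumradius r=4.5 (area = (24/2)·4.500²·sin(360°/24) = 62.89 mm²); the 5×24 cube at (5, 16) contributes its full rectangle (area 120.00 mm²); the cube at (2, 6.5) does not reach this height (z outside [8, 31]); Combining (union): the 2 present regions are separate (no shared area or edge), so areas and boundary lengths simply add and each stays a separate island — area = 182.89 mm². Checking containment: the cross-section at z = 7.44 is a subset of the cross-section at z = 6.72.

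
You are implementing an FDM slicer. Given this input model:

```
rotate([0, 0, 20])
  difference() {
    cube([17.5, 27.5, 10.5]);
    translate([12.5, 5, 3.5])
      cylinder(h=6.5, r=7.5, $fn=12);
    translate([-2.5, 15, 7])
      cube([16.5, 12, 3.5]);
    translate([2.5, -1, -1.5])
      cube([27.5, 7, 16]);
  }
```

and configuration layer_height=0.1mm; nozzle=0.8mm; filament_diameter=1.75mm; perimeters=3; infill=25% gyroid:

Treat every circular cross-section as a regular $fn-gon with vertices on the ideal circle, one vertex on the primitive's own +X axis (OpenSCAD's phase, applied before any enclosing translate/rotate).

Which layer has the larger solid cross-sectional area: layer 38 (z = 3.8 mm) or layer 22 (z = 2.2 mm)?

layer 22 (z = 2.2 mm)

Layer 38 (z = 3.8): the cube (footprint 17.5×27.5) is included at this height (area 481.25 mm²); the r=7.5 cylinder at (12.5, 5) gives a regular 12-gon of circumradius 7.5 (constant along its height) (area = (12/2)·7.500²·sin(360°/12) = 168.75 mm²); the cube at (-2.5, 15) is not intersected at this z (z outside [7, 10.5]); the cube at (2.5, -1) is present — its section is the full 27.5×7 rectangle (area 192.50 mm²); Subtracting the remaining from the first: starting from the 17.5×27.5 cube (481.25 mm²), the r=7.5 cylinder at (12.5, 5) partially overlaps it — only the 134.34 mm² overlap (of its 168.75 mm²) is removed, clipping the outline; the 27.5×7 cube at (2.5, -1) partially overlaps it — only the 19.06 mm² overlap (of its 192.50 mm²) is removed, clipping the outline — area = 327.85 mm²; (whole slice rotated 20° about Z — lengths, areas and connectivity unchanged). So its area = 327.85 mm². Layer 22 (z = 2.2): the cube (footprint 17.5×27.5) is included at this height (area 481.25 mm²); the cylinder at (12.5, 5) is absent (z outside [3.5, 10]); the cube at (-2.5, 15) is absent (z outside [7, 10.5]); the 27.5×7 cube at (2.5, -1) contributes its full rectangle (area 192.50 mm²); Subtracting the remaining from the first: starting from the 17.5×27.5 cube (481.25 mm²), the 27.5×7 cube at (2.5, -1) partially overlaps it — only the 90.00 mm² overlap (of its 192.50 mm²) is removed, clipping the outline — area = 391.25 mm²; (rotated 20° about Z; rotation is an isometry so areas/perimeters/island counts are preserved). So its area = 391.25 mm². Layer 22 is larger (391.25 vs 327.85 mm²).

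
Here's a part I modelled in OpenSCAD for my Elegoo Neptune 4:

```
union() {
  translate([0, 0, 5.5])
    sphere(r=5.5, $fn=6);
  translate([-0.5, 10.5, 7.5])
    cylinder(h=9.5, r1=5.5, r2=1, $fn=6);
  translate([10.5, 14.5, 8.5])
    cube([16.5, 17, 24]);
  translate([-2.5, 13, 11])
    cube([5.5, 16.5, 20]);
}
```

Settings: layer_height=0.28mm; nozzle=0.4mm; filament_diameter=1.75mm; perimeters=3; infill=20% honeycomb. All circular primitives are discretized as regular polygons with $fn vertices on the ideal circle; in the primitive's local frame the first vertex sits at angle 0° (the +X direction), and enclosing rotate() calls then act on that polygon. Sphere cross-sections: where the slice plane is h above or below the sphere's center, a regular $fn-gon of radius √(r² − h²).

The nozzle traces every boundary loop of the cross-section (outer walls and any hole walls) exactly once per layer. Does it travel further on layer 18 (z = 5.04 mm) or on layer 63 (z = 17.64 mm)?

Layer 18 (z = 5.04): the r=5.5 sphere contributes a regular 6-gon of circumradius √(5.5²−0.46²) = 5.481 (perimeter = 2·6·5.481·sin(180°/6) = 32.88 mm); the cone at (-0.5, 10.5) does not reach this height (z outside [7.5, 17]); the cube at (10.5, 14.5) is absent (z outside [8.5, 32.5]); the cube at (-2.5, 13) is not intersected at this z (z outside [11, 31]); Combining (union): only the r=5.5 sphere is present, so the union is just that shape — boundary = 32.88 mm. So its perimeter = 32.88 mm. Layer 63 (z = 17.64): the sphere does not reach this height (|z−center|=12.140 > r=5.5); the cone at (-0.5, 10.5) does not reach this height (z outside [7.5, 17]); the 16.5×17 cube at (10.5, 14.5) contributes its full rectangle (perimeter 67.00 mm); the cube at (-2.5, 13) is present — its section is the full 5.5×16.5 rectangle (perimeter 44.00 mm); Combining (union): the 2 present regions are separate (no shared area or edge), so areas and boundary lengths simply add and each stays a separate island — boundary = 111.00 mm. So its perimeter = 111.00 mm. Layer 63 is larger (111.00 vs 32.88 mm).

layer 63 (z = 17.64 mm)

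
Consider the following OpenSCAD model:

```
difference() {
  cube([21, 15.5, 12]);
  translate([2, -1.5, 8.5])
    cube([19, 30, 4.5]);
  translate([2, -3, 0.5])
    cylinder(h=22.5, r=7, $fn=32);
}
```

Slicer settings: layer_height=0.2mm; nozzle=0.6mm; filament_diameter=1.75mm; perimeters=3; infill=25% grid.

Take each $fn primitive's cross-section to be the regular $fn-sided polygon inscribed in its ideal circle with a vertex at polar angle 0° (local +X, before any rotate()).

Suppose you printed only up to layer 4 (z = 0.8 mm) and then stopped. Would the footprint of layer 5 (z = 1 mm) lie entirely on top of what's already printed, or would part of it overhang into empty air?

Compare the two slices. At z = 0.8: the cube is present — its section is the full 21×15.5 rectangle (area 325.50 mm²); the cube at (2, -1.5) is absent (z outside [8.5, 13]); the cylinder at (2, -3): section is a regular 32-gon, circumradius r=7 (area = (32/2)·7.000²·sin(360°/32) = 152.95 mm²); After the difference (first − rest): starting from the 21×15.5 cube (325.50 mm²), the r=7 cylinder at (2, -3) partially overlaps it — only the 25.73 mm² overlap (of its 152.95 mm²) is removed, clipping the outline — area = 299.77 mm². At z = 1: the 21×15.5 cube contributes its full rectangle (area 325.50 mm²); the cube at (2, -1.5) is not intersected at this z (z outside [8.5, 13]); the r=7 cylinder at (2, -3) contributes a regular 32-gon of circumradius 7 (area = (32/2)·7.000²·sin(360°/32) = 152.95 mm²); Subtracting the remaining from the first: starting from the 21×15.5 cube (325.50 mm²), the r=7 cylinder at (2, -3) partially overlaps it — only the 25.73 mm² overlap (of its 152.95 mm²) is removed, clipping the outline — area = 299.77 mm². Checking containment: the cross-section at z = 1 is a subset of the cross-section at z = 0.8.

entirely on top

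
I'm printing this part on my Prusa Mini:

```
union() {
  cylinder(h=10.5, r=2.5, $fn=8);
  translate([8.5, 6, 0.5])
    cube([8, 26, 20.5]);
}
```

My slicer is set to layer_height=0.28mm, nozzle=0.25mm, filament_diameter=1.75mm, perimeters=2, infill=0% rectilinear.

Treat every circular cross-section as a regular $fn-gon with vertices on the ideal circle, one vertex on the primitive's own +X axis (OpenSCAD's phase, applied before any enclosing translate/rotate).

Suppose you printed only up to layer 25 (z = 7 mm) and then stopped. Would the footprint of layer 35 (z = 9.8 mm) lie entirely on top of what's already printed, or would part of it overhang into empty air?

Compare the two slices. At z = 7: the cylinder: section is a regular 8-gon, circumradius r=2.5 (area = (8/2)·2.500²·sin(360°/8) = 17.68 mm²); the cube at (8.5, 6) (footprint 8×26) is included at this height (area 208.00 mm²); Combining (union): the 2 present regions are separate (no shared area or edge), so areas and boundary lengths simply add and each stays a separate island — area = 225.68 mm². At z = 9.8: the r=2.5 cylinder gives a regular 8-gon of circumradius 2.5 (constant along its height) (area = (8/2)·2.500²·sin(360°/8) = 17.68 mm²); the cube at (8.5, 6) (footprint 8×26) is included at this height (area 208.00 mm²); Merging all regions: the 2 present regions are separate (no shared area or edge), so areas and boundary lengths simply add and each stays a separate island — area = 225.68 mm². Checking containment: the cross-section at z = 9.8 is a subset of the cross-section at z = 7.

entirely on top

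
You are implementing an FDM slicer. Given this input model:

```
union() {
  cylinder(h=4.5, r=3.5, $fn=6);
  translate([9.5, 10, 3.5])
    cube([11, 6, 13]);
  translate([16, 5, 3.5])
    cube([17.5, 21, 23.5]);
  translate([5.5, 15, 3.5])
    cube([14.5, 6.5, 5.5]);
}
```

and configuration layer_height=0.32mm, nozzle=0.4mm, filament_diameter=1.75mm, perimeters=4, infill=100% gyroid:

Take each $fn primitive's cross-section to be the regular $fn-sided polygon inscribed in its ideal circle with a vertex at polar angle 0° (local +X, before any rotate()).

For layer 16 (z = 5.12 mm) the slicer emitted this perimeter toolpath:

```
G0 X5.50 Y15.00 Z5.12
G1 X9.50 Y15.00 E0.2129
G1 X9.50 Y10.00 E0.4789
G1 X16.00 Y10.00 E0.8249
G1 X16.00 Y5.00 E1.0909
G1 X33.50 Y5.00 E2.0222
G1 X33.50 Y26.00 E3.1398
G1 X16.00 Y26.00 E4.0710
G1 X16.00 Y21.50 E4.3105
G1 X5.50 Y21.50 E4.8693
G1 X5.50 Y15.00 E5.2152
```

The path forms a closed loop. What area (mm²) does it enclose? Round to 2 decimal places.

Apply the shoelace formula to the sequence of (X, Y) vertices; enclosed area = 468.25 mm².

468.25 mm²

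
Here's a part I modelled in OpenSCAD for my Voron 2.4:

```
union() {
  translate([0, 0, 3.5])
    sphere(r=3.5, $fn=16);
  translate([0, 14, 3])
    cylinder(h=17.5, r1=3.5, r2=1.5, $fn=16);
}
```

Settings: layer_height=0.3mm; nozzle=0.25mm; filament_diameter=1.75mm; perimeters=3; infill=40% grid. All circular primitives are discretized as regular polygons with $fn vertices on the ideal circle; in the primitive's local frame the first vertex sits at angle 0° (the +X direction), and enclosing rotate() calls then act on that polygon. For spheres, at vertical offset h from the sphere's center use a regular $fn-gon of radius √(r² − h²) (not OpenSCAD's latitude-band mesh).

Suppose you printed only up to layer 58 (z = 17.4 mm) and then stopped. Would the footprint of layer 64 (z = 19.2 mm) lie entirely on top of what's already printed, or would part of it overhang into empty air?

entirely on top

Compare the two slices. At z = 17.4: the sphere is absent (|z−center|=13.900 > r=3.5); the cone at (0, 14) contributes a regular 16-gon of circumradius 1.854 (interpolated between r1=3.5 and r2=1.5 at t=0.823) (area = (16/2)·1.854²·sin(360°/16) = 10.53 mm²); Taking the union: only the cone at (0, 14) is present, so the union is just that shape — area = 10.53 mm². At z = 19.2: the sphere does not reach this height (|z−center|=15.700 > r=3.5); the cone at (0, 14): at t=0.926 of its height the radius interpolates to r₁+(r₂−r₁)t = 1.649, giving a regular 16-gon of that circumradius (area = (16/2)·1.649²·sin(360°/16) = 8.32 mm²); Combining (union): only the cone at (0, 14) is present, so the union is just that shape — area = 8.32 mm². Checking containment: the cross-section at z = 19.2 is a subset of the cross-section at z = 17.4.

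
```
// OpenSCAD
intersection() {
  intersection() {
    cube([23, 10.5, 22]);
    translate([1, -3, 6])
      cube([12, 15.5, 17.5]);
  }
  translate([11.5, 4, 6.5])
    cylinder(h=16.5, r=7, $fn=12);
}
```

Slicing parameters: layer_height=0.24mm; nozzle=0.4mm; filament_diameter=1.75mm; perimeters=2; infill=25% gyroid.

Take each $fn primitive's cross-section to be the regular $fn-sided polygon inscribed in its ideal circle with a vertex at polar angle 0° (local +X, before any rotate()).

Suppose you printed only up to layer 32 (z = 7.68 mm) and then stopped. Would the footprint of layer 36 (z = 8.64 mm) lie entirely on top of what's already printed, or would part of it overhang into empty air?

entirely on top

Compare the two slices. At z = 7.68: the cube (footprint 23×10.5) is included at this height (area 241.50 mm²); the cube at (1, -3) is present — its section is the full 12×15.5 rectangle (area 186.00 mm²); Taking the intersection: the 12×15.5 cube at (1, -3) partially overlaps the 23×10.5 cube; clipping to the common part keeps 126.00 mm² — area = 126.00 mm²; the cylinder at (11.5, 4): section is a regular 12-gon, circumradius r=7 (area = (12/2)·7.000²·sin(360°/12) = 147.00 mm²); After intersecting: the r=7 cylinder at (11.5, 4) partially overlaps that combined region; clipping to the common part keeps 77.80 mm² — area = 77.80 mm². At z = 8.64: the cube is present — its section is the full 23×10.5 rectangle (area 241.50 mm²); the 12×15.5 cube at (1, -3) contributes its full rectangle (area 186.00 mm²); Keeping only the common overlap: the 12×15.5 cube at (1, -3) partially overlaps the 23×10.5 cube; clipping to the common part keeps 126.00 mm² — area = 126.00 mm²; the cylinder at (11.5, 4): section is a regular 12-gon, circumradius r=7 (area = (12/2)·7.000²·sin(360°/12) = 147.00 mm²); After intersecting: the r=7 cylinder at (11.5, 4) partially overlaps the result so far; clipping to the common part keeps 77.80 mm² — area = 77.80 mm². Checking containment: the cross-section at z = 8.64 is a subset of the cross-section at z = 7.68.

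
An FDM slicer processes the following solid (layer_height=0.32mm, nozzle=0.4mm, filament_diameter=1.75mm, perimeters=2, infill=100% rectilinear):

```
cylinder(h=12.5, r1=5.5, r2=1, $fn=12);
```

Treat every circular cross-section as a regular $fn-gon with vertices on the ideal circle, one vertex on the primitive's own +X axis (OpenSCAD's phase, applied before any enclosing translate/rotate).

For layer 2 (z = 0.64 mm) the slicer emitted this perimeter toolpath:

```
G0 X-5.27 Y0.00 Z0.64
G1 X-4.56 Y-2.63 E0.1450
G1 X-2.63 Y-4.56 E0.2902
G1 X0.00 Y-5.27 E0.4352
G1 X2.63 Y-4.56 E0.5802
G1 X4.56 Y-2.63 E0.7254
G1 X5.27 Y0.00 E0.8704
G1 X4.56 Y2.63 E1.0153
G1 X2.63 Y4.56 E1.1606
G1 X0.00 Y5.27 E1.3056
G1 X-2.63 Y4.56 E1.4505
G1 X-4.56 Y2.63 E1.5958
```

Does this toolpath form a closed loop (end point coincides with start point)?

Start point (G0): (-5.27, 0.00). End point (last G1): the path does not return to the start — open.

no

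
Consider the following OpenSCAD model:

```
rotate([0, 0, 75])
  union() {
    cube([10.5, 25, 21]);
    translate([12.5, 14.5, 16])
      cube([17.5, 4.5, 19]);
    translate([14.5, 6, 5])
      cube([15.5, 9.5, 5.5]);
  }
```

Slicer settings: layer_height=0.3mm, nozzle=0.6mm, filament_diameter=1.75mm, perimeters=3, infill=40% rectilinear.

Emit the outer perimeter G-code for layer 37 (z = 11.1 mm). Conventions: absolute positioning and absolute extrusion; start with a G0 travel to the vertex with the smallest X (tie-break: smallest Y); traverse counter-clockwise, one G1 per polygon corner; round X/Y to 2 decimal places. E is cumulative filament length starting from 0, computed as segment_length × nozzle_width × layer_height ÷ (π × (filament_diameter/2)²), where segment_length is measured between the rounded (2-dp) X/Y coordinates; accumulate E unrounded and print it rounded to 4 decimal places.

G0 X-24.15 Y6.47 Z11.10
G1 X0.00 Y0.00 E1.8710
G1 X2.72 Y10.14 E2.6567
G1 X-21.43 Y16.61 E4.5277
G1 X-24.15 Y6.47 E5.3133

At z = 11.1 mm: the 10.5×25 cube contributes its full rectangle; the cube at (12.5, 14.5) does not reach this height (z outside [16, 35]); the cube at (14.5, 6) does not reach this height (z outside [5, 10.5]); Taking the union: only the 10.5×25 cube is present, so the union is just that shape — 1 connected region; (whole slice rotated 75° about Z — lengths, areas and connectivity unchanged). The outline is a single polygon with 4 vertices. Extrusion per mm of travel: 0.6 × 0.3 / (π × 0.875²) = 0.074835. Accumulating E over each segment gives final E = 5.3133.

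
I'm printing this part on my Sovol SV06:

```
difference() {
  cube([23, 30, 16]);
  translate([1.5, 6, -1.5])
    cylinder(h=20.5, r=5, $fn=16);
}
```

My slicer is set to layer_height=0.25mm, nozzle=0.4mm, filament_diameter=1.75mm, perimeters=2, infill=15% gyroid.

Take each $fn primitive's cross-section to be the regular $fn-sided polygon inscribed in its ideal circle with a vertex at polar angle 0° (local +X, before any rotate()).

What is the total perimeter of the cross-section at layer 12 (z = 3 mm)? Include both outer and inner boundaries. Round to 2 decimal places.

At z = 3 mm: the cube (footprint 23×30) is included at this height (perimeter 106.00 mm); the cylinder at (1.5, 6): section is a regular 16-gon, circumradius r=5 (perimeter = 2·16·5.000·sin(180°/16) = 31.21 mm); Subtracting the remaining from the first: starting from the 23×30 cube, the r=5 cylinder at (1.5, 6) partially overlaps it — only the 52.82 mm² overlap (of its 76.54 mm²) is removed, clipping the outline — boundary = 115.26 mm. Overall, the cross-section is a single solid region. Total boundary length (outer) = 115.26 mm.

115.26 mm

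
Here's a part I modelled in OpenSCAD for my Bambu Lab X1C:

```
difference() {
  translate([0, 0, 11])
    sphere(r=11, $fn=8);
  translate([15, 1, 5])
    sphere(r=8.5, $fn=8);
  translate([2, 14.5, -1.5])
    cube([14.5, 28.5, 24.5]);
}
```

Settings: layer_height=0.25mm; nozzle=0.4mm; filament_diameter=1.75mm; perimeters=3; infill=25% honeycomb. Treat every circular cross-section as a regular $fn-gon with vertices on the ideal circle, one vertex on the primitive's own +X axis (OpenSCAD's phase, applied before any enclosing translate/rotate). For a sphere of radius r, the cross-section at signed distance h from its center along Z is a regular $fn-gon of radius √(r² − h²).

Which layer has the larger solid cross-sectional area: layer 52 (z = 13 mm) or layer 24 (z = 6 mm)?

Layer 52 (z = 13): the r=11 sphere contributes a regular 8-gon of circumradius √(11²−2²) = 10.817 (area = (8/2)·10.817²·sin(360°/8) = 330.93 mm²); the sphere at (15, 1): section is a regular 8-gon, circumradius = √(r²−h²) = √(8.5²−8²) = 2.872 (area = (8/2)·2.872²·sin(360°/8) = 23.33 mm²); the cube at (2, 14.5) is present — its section is the full 14.5×28.5 rectangle (area 413.25 mm²); After the difference (first − rest): starting from the r=11 sphere (330.93 mm²), the r=8.5 sphere at (15, 1) misses the remaining region (no effect); the 14.5×28.5 cube at (2, 14.5) misses the remaining region (no effect) — area = 330.93 mm². So its area = 330.93 mm². Layer 24 (z = 6): the r=11 sphere slices to a regular 8-gon of circumradius 9.798 (√(r²−h²) with h=5 from center) (area = (8/2)·9.798²·sin(360°/8) = 271.53 mm²); the r=8.5 sphere at (15, 1) slices to a regular 8-gon of circumradius 8.441 (√(r²−h²) with h=1 from center) (area = (8/2)·8.441²·sin(360°/8) = 201.53 mm²); the cube at (2, 14.5) is present — its section is the full 14.5×28.5 rectangle (area 413.25 mm²); Subtracting the remaining from the first: starting from the r=11 sphere (271.53 mm²), the r=8.5 sphere at (15, 1) partially overlaps it — only the 12.46 mm² overlap (of its 201.53 mm²) is removed, clipping the outline; the 14.5×28.5 cube at (2, 14.5) misses the remaining region (no effect) — area = 259.07 mm². So its area = 259.07 mm². Layer 52 is larger (330.93 vs 259.07 mm²).

layer 52 (z = 13 mm)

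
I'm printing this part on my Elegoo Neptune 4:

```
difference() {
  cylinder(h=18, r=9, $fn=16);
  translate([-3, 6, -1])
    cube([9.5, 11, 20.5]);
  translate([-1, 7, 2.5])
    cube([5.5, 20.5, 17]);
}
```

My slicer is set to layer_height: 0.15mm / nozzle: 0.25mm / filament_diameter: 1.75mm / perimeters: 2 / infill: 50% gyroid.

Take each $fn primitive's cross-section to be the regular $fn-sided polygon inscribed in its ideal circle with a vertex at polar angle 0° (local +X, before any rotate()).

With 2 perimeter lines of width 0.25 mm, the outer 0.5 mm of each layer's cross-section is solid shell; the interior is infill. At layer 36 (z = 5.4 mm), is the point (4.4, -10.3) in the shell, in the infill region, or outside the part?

At z = 5.4 mm: the r=9 cylinder gives a regular 16-gon of circumradius 9 (constant along its height); the 9.5×11 cube at (-3, 6) contributes its full rectangle; the cube at (-1, 7) is present — its section is the full 5.5×20.5 rectangle; Taking the first minus the rest: starting from the r=9 cylinder, the 9.5×11 cube at (-3, 6) partially overlaps it — only the 21.20 mm² overlap (of its 104.50 mm²) is removed, clipping the outline; the 5.5×20.5 cube at (-1, 7) misses the remaining region (no effect) — 1 connected region. Overall, the cross-section is a single solid region. The nearest boundary edge runs (6.36, -6.36)→(3.44, -8.31); distance from the point to it = 2.20 mm. The point is not inside any of the regions above, so it lies outside the cross-section (2.20 mm from the nearest boundary).

outside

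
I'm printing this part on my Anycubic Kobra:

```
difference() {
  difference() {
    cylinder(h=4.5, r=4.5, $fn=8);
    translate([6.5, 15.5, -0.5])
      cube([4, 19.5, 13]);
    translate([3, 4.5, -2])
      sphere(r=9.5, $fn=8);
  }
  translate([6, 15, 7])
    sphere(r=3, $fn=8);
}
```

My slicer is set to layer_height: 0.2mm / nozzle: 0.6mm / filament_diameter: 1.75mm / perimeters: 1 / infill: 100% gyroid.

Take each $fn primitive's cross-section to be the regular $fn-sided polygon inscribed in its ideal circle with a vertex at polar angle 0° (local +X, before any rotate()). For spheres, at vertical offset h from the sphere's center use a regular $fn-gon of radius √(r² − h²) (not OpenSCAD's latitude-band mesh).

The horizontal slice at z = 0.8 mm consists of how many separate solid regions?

1

At z = 0.8 mm: the r=4.5 cylinder gives a regular 8-gon of circumradius 4.5 (constant along its height); the 4×19.5 cube at (6.5, 15.5) contributes its full rectangle; the sphere at (3, 4.5): section is a regular 8-gon, circumradius = √(r²−h²) = √(9.5²−2.8²) = 9.078; Subtracting the remaining from the first: starting from the r=4.5 cylinder, the 4×19.5 cube at (6.5, 15.5) misses the remaining region (no effect); the r=9.5 sphere at (3, 4.5) partially overlaps it — only the 51.83 mm² overlap (of its 233.09 mm²) is removed, clipping the outline — 1 connected region; the sphere at (6, 15) does not reach this height (|z−center|=6.200 > r=3); Taking the first minus the rest: none of the subtracted shapes is present at this height, so the result so far is unchanged — 1 connected region. The result has 1 disconnected region.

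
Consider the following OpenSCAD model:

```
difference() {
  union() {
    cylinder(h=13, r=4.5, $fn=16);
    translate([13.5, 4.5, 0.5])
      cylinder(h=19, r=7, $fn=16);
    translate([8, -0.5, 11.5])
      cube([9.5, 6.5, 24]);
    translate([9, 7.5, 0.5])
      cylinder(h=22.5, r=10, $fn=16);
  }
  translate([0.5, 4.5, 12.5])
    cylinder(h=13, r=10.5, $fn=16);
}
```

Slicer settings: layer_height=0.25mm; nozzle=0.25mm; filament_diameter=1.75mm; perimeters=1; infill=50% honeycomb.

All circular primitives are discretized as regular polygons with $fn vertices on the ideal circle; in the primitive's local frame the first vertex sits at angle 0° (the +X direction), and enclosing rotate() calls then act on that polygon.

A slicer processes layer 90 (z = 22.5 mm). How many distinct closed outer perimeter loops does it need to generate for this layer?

1

At z = 22.5 mm: the cylinder does not reach this height (z outside [0, 13]); the cylinder at (13.5, 4.5) does not reach this height (z outside [0.5, 19.5]); the cube at (8, -0.5) (footprint 9.5×6.5) is included at this height; the r=10 cylinder at (9, 7.5) gives a regular 16-gon of circumradius 10 (constant along its height); Taking the union: the regions partially overlap (shared area 58.25 mm²), so overlapping operands fuse into one piece — 1 connected region; the cylinder at (0.5, 4.5): section is a regular 16-gon, circumradius r=10.5; After the difference (first − rest): starting from the result so far, the r=10.5 cylinder at (0.5, 4.5) partially overlaps it — only the 145.26 mm² overlap (of its 337.53 mm²) is removed, clipping the outline — 1 connected region. The result has 1 disconnected region.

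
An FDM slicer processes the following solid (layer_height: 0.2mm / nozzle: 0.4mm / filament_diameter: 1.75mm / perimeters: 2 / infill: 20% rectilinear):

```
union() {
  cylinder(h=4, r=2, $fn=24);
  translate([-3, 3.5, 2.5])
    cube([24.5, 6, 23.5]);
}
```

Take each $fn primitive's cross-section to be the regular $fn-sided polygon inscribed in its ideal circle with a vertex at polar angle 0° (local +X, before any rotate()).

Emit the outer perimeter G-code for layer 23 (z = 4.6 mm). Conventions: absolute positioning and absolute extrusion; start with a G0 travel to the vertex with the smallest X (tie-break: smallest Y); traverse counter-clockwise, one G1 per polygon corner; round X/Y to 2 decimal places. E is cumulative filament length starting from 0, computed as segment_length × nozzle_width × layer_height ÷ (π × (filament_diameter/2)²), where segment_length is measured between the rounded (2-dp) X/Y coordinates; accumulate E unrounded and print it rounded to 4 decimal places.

At z = 4.6 mm: the cylinder is not intersected at this z (z outside [0, 4]); the cube at (-3, 3.5) is present — its section is the full 24.5×6 rectangle; Merging all regions: only the 24.5×6 cube at (-3, 3.5) is present, so the union is just that shape — 1 connected region. The outline is a single polygon with 4 vertices. Extrusion per mm of travel: 0.4 × 0.2 / (π × 0.875²) = 0.033260. Accumulating E over each segment gives final E = 2.0289.

G0 X-3.00 Y3.50 Z4.60
G1 X21.50 Y3.50 E0.8149
G1 X21.50 Y9.50 E1.0144
G1 X-3.00 Y9.50 E1.8293
G1 X-3.00 Y3.50 E2.0289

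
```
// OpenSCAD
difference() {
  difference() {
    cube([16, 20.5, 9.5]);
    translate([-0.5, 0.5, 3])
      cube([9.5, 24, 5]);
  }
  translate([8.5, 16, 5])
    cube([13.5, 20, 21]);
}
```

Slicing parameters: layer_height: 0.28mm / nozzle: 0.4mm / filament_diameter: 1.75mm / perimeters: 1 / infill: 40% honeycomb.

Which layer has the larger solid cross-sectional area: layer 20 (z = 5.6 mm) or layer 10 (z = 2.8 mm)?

Layer 20 (z = 5.6): the 16×20.5 cube contributes its full rectangle (area 328.00 mm²); the cube at (-0.5, 0.5) is present — its section is the full 9.5×24 rectangle (area 228.00 mm²); Taking the first minus the rest: starting from the 16×20.5 cube (328.00 mm²), the 9.5×24 cube at (-0.5, 0.5) partially overlaps it — only the 180.00 mm² overlap (of its 228.00 mm²) is removed, clipping the outline — area = 148.00 mm²; the cube at (8.5, 16) is present — its section is the full 13.5×20 rectangle (area 270.00 mm²); After the difference (first − rest): starting from the result so far (148.00 mm²), the 13.5×20 cube at (8.5, 16) partially overlaps it — only the 31.50 mm² overlap (of its 270.00 mm²) is removed, clipping the outline — area = 116.50 mm². So its area = 116.50 mm². Layer 10 (z = 2.8): the 16×20.5 cube contributes its full rectangle (area 328.00 mm²); the cube at (-0.5, 0.5) is not intersected at this z (z outside [3, 8]); Taking the first minus the rest: none of the subtracted shapes is present at this height, so the 16×20.5 cube is unchanged — area = 328.00 mm²; the cube at (8.5, 16) is not intersected at this z (z outside [5, 26]); Subtracting the remaining from the first: none of the subtracted shapes is present at this height, so the result so far is unchanged — area = 328.00 mm². So its area = 328.00 mm². Layer 10 is larger (328.00 vs 116.50 mm²).

layer 10 (z = 2.8 mm)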